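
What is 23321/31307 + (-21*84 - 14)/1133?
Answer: -29241153/35470831 ≈ -0.82437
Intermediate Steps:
23321/31307 + (-21*84 - 14)/1133 = 23321*(1/31307) + (-1764 - 14)*(1/1133) = 23321/31307 - 1778*1/1133 = 23321/31307 - 1778/1133 = -29241153/35470831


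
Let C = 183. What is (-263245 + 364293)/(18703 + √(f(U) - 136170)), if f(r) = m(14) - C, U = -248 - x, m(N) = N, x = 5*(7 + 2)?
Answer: 472475186/87484637 - 25262*I*√136339/87484637 ≈ 5.4007 - 0.10662*I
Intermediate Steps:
x = 45 (x = 5*9 = 45)
U = -293 (U = -248 - 1*45 = -248 - 45 = -293)
f(r) = -169 (f(r) = 14 - 1*183 = 14 - 183 = -169)
(-263245 + 364293)/(18703 + √(f(U) - 136170)) = (-263245 + 364293)/(18703 + √(-169 - 136170)) = 101048/(18703 + √(-136339)) = 101048/(18703 + I*√136339)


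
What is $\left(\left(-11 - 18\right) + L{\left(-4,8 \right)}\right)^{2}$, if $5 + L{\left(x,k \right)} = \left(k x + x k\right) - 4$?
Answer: $10404$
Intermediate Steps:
$L{\left(x,k \right)} = -9 + 2 k x$ ($L{\left(x,k \right)} = -5 - \left(4 - k x - x k\right) = -5 + \left(\left(k x + k x\right) - 4\right) = -5 + \left(2 k x - 4\right) = -5 + \left(-4 + 2 k x\right) = -9 + 2 k x$)
$\left(\left(-11 - 18\right) + L{\left(-4,8 \right)}\right)^{2} = \left(\left(-11 - 18\right) + \left(-9 + 2 \cdot 8 \left(-4\right)\right)\right)^{2} = \left(\left(-11 - 18\right) - 73\right)^{2} = \left(-29 - 73\right)^{2} = \left(-102\right)^{2} = 10404$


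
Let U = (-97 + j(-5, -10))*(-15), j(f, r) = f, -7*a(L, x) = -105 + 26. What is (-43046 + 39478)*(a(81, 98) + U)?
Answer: -38495152/7 ≈ -5.4993e+6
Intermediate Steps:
a(L, x) = 79/7 (a(L, x) = -(-105 + 26)/7 = -⅐*(-79) = 79/7)
U = 1530 (U = (-97 - 5)*(-15) = -102*(-15) = 1530)
(-43046 + 39478)*(a(81, 98) + U) = (-43046 + 39478)*(79/7 + 1530) = -3568*10789/7 = -38495152/7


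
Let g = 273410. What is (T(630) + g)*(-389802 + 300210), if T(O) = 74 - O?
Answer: -24445535568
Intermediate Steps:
(T(630) + g)*(-389802 + 300210) = ((74 - 1*630) + 273410)*(-389802 + 300210) = ((74 - 630) + 273410)*(-89592) = (-556 + 273410)*(-89592) = 272854*(-89592) = -24445535568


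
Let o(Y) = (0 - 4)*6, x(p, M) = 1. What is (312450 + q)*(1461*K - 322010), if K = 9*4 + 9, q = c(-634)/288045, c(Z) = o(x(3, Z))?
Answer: -1537584195187726/19203 ≈ -8.0070e+10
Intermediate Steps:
o(Y) = -24 (o(Y) = -4*6 = -24)
c(Z) = -24
q = -8/96015 (q = -24/288045 = -24*1/288045 = -8/96015 ≈ -8.3320e-5)
K = 45 (K = 36 + 9 = 45)
(312450 + q)*(1461*K - 322010) = (312450 - 8/96015)*(1461*45 - 322010) = 29999886742*(65745 - 322010)/96015 = (29999886742/96015)*(-256265) = -1537584195187726/19203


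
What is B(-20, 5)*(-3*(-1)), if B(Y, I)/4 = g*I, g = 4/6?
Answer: 40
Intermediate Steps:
g = ⅔ (g = 4*(⅙) = ⅔ ≈ 0.66667)
B(Y, I) = 8*I/3 (B(Y, I) = 4*(2*I/3) = 8*I/3)
B(-20, 5)*(-3*(-1)) = ((8/3)*5)*(-3*(-1)) = (40/3)*3 = 40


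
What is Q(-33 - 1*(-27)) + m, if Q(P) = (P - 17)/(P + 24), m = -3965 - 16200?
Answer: -362993/18 ≈ -20166.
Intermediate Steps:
m = -20165
Q(P) = (-17 + P)/(24 + P)
Q(-33 - 1*(-27)) + m = (-17 + (-33 - 1*(-27)))/(24 + (-33 - 1*(-27))) - 20165 = (-17 + (-33 + 27))/(24 + (-33 + 27)) - 20165 = (-17 - 6)/(24 - 6) - 20165 = -23/18 - 20165 = -362993/18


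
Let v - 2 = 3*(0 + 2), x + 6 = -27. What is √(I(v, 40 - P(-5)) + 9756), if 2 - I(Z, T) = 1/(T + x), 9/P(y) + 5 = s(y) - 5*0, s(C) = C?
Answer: 2*√15224722/79 ≈ 98.782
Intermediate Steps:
x = -33 (x = -6 - 27 = -33)
v = 8 (v = 2 + 3*(0 + 2) = 2 + 3*2 = 2 + 6 = 8)
P(y) = 9/(-5 + y) (P(y) = 9/(-5 + (y - 5*0)) = 9/(-5 + (y + 0)) = 9/(-5 + y))
I(Z, T) = 2 - 1/(-33 + T) (I(Z, T) = 2 - 1/(T - 33) = 2 - 1/(-33 + T))
√(I(v, 40 - P(-5)) + 9756) = √((-67 + 2*(40 - 9/(-5 - 5)))/(-33 + (40 - 9/(-5 - 5))) + 9756) = √((-67 + 2*(40 - 9/(-10)))/(-33 + (40 - 9/(-10))) + 9756) = √((-67 + 2*(40 - 9*(-1)/10))/(-33 + (40 - 9*(-1)/10)) + 9756) = √((-67 + 2*(40 - 1*(-9/10)))/(-33 + (40 - 1*(-9/10))) + 9756) = √((-67 + 2*(40 + 9/10))/(-33 + (40 + 9/10)) + 9756) = √((-67 + 2*(409/10))/(-33 + 409/10) + 9756) = √((-67 + 409/5)/(79/10) + 9756) = √((10/79)*(74/5) + 9756) = √(148/79 + 9756) = √(770872/79) = 2*√15224722/79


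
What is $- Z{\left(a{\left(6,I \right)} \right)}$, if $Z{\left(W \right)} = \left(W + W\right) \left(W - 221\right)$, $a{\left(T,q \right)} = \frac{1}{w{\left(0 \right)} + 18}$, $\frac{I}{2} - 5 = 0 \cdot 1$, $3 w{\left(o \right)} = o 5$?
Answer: $\frac{3977}{162} \approx 24.549$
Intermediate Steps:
$w{\left(o \right)} = \frac{5 o}{3}$ ($w{\left(o \right)} = \frac{o 5}{3} = \frac{5 o}{3}$)
$I = 10$ ($I = 10 + 2 \cdot 0 \cdot 1 = 10 + 2 \cdot 0 = 10 + 0 = 10$)
$a{\left(T,q \right)} = \frac{1}{18}$ ($a{\left(T,q \right)} = \frac{1}{\frac{5}{3} \cdot 0 + 18} = \frac{1}{0 + 18} = \frac{1}{18}$)
$Z{\left(W \right)} = 2 W \left(-221 + W\right)$
$- Z{\left(a{\left(6,I \right)} \right)} = - \frac{2 \left(-221 + \frac{1}{18}\right)}{18} = - \frac{2 \left(-3977\right)}{18 \cdot 18} = \left(-1\right) \left(- \frac{3977}{162}\right) = \frac{3977}{162}$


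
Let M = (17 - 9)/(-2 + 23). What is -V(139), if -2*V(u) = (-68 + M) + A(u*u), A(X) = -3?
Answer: -1483/42 ≈ -35.310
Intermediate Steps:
M = 8/21 ≈ 0.38095
V(u) = 1483/42 (V(u) = -((-68 + 8/21) - 3)/2 = -(-1420/21 - 3)/2 = -1/2*(-1483/21) = 1483/42)
-V(139) = -1*1483/42 = -1483/42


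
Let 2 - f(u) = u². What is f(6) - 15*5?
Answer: -109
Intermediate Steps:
f(u) = 2 - u²
f(6) - 15*5 = (2 - 1*6²) - 15*5 = (2 - 1*36) - 75 = (2 - 36) - 75 = -34 - 75 = -109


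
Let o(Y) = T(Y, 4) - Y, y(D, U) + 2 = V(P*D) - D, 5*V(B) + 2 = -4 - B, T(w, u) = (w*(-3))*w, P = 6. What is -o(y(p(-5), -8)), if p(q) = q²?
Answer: 252588/25 ≈ 10104.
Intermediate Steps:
T(w, u) = -3*w² (T(w, u) = (-3*w)*w = -3*w²)
V(B) = -6/5 - B/5 (V(B) = -⅖ + (-4 - B)/5 = -⅖ + (-⅘ - B/5) = -6/5 - B/5)
y(D, U) = -16/5 - 11*D/5 (y(D, U) = -2 + ((-6/5 - 6*D/5) - D) = -2 + (-6/5 - 11*D/5) = -16/5 - 11*D/5)
o(Y) = -Y - 3*Y² (o(Y) = -3*Y² - Y = -Y - 3*Y²)
-o(y(p(-5), -8)) = -(-16/5 - 11/5*(-5)²)*(-1 - 3*(-16/5 - 11/5*(-5)²)) = -(-16/5 - 11/5*25)*(-1 - 3*(-16/5 - 11/5*25)) = -(-16/5 - 55)*(-1 - 3*(-16/5 - 55)) = -(-291)*(-1 - 3*(-291/5))/5 = -(-291)*(-1 + 873/5)/5 = -(-291)*868/(5*5) = -1*(-252588/25) = 252588/25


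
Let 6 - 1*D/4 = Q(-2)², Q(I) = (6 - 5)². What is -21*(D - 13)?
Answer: -147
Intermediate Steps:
Q(I) = 1 (Q(I) = 1² = 1)
D = 20 (D = 24 - 4*1² = 24 - 4*1 = 24 - 4 = 20)
-21*(D - 13) = -21*(20 - 13) = -21*7 = -147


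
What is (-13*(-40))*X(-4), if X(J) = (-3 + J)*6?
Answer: -21840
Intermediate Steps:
X(J) = -18 + 6*J
(-13*(-40))*X(-4) = (-13*(-40))*(-18 + 6*(-4)) = 520*(-18 - 24) = 520*(-42) = -21840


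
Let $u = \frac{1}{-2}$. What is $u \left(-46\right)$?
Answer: $23$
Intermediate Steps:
$u = - \frac{1}{2} \approx -0.5$
$u \left(-46\right) = \left(- \frac{1}{2}\right) \left(-46\right) = 23$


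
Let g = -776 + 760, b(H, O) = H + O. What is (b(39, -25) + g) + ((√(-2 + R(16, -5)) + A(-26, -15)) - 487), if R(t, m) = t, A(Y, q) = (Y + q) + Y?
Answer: -556 + √14 ≈ -552.26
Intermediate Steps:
A(Y, q) = q + 2*Y
g = -16
(b(39, -25) + g) + ((√(-2 + R(16, -5)) + A(-26, -15)) - 487) = ((39 - 25) - 16) + ((√(-2 + 16) + (-15 + 2*(-26))) - 487) = (14 - 16) + ((√14 + (-15 - 52)) - 487) = -2 + ((√14 - 67) - 487) = -2 + ((-67 + √14) - 487) = -2 + (-554 + √14) = -556 + √14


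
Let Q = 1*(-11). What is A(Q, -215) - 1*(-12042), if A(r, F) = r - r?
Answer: 12042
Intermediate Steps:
Q = -11
A(r, F) = 0
A(Q, -215) - 1*(-12042) = 0 - 1*(-12042) = 0 + 12042 = 12042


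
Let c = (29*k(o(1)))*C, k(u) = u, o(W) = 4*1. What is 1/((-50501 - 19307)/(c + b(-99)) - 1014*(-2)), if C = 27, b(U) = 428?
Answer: 445/893734 ≈ 0.00049791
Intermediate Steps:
o(W) = 4
c = 3132 (c = (29*4)*27 = 116*27 = 3132)
1/((-50501 - 19307)/(c + b(-99)) - 1014*(-2)) = 1/((-50501 - 19307)/(3132 + 428) - 1014*(-2)) = 1/(-69808/3560 + 2028) = 1/(-69808*1/3560 + 2028) = 1/(-8726/445 + 2028) = 1/(893734/445) = 445/893734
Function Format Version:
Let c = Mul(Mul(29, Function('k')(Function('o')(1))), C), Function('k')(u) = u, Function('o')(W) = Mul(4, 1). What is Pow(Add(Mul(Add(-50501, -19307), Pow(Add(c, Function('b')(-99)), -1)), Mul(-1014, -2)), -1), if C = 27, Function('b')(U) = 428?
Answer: Rational(445, 893734) ≈ 0.00049791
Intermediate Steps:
Function('o')(W) = 4
c = 3132 (c = Mul(Mul(29, 4), 27) = Mul(116, 27) = 3132)
Pow(Add(Mul(Add(-50501, -19307), Pow(Add(c, Function('b')(-99)), -1)), Mul(-1014, -2)), -1) = Pow(Add(Mul(Add(-50501, -19307), Pow(Add(3132, 428), -1)), Mul(-1014, -2)), -1) = Pow(Add(Mul(-69808, Pow(3560, -1)), 2028), -1) = Pow(Add(Mul(-69808, Rational(1, 3560)), 2028), -1) = Pow(Add(Rational(-8726, 445), 2028), -1) = Pow(Rational(893734, 445), -1) = Rational(445, 893734)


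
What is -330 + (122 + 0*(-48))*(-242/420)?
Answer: -42031/105 ≈ -400.30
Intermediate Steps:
-330 + (122 + 0*(-48))*(-242/420) = -330 + (122 + 0)*(-242*1/420) = -330 + 122*(-121/210) = -330 - 7381/105 = -42031/105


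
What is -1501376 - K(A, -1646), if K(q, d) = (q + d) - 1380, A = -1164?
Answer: -1497186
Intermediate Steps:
K(q, d) = -1380 + d + q (K(q, d) = (d + q) - 1380 = -1380 + d + q)
-1501376 - K(A, -1646) = -1501376 - (-1380 - 1646 - 1164) = -1501376 - 1*(-4190) = -1501376 + 4190 = -1497186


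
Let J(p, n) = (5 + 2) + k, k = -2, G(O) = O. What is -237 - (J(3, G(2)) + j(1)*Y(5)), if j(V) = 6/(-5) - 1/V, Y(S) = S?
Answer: -231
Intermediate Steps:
j(V) = -6/5 - 1/V (j(V) = 6*(-⅕) - 1/V = -6/5 - 1/V)
J(p, n) = 5 (J(p, n) = (5 + 2) - 2 = 7 - 2 = 5)
-237 - (J(3, G(2)) + j(1)*Y(5)) = -237 - (5 + (-6/5 - 1/1)*5) = -237 - (5 + (-6/5 - 1*1)*5) = -237 - (5 + (-6/5 - 1)*5) = -237 - (5 - 11/5*5) = -237 - (5 - 11) = -237 - 1*(-6) = -237 + 6 = -231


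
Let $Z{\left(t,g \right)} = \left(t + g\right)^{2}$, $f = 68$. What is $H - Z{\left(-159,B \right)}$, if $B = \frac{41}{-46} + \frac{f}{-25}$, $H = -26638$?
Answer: $- \frac{70198877009}{1322500} \approx -53080.0$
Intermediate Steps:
$B = - \frac{4153}{1150}$ ($B = \frac{41}{-46} + \frac{68}{-25} = 41 \left(- \frac{1}{46}\right) + 68 \left(- \frac{1}{25}\right) = - \frac{41}{46} - \frac{68}{25} = - \frac{4153}{1150} \approx -3.6113$)
$Z{\left(t,g \right)} = \left(g + t\right)^{2}$
$H - Z{\left(-159,B \right)} = -26638 - \left(- \frac{4153}{1150} - 159\right)^{2} = -26638 - \left(- \frac{187003}{1150}\right)^{2} = -26638 - \frac{34970122009}{1322500} = - \frac{70198877009}{1322500}$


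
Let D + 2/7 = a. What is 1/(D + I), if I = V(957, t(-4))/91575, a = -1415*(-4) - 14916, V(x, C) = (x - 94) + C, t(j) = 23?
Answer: -641025/5933504348 ≈ -0.00010803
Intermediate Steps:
V(x, C) = -94 + C + x (V(x, C) = (-94 + x) + C = -94 + C + x)
a = -9256 (a = 5660 - 14916 = -9256)
I = 886/91575 (I = (-94 + 23 + 957)/91575 = 886*(1/91575) = 886/91575 ≈ 0.0096751)
D = -64794/7 (D = -2/7 - 9256 = -64794/7 ≈ -9256.3)
1/(D + I) = 1/(-64794/7 + 886/91575) = 1/(-5933504348/641025) = -641025/5933504348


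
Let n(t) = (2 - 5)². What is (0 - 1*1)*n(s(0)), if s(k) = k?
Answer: -9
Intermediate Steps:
n(t) = 9 (n(t) = (-3)² = 9)
(0 - 1*1)*n(s(0)) = (0 - 1*1)*9 = (0 - 1)*9 = -1*9 = -9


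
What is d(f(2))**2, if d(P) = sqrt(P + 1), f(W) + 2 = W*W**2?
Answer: 7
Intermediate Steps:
f(W) = -2 + W**3 (f(W) = -2 + W*W**2 = -2 + W**3)
d(P) = sqrt(1 + P)
d(f(2))**2 = (sqrt(1 + (-2 + 2**3)))**2 = (sqrt(1 + (-2 + 8)))**2 = (sqrt(1 + 6))**2 = (sqrt(7))**2 = 7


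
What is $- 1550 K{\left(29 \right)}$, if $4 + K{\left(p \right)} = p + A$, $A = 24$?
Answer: $-75950$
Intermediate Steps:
$K{\left(p \right)} = 20 + p$ ($K{\left(p \right)} = -4 + \left(p + 24\right) = -4 + \left(24 + p\right) = 20 + p$)
$- 1550 K{\left(29 \right)} = - 1550 \left(20 + 29\right) = \left(-1550\right) 49 = -75950$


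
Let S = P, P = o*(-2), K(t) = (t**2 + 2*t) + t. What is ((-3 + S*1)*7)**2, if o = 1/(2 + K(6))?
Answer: 7225/16 ≈ 451.56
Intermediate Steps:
K(t) = t**2 + 3*t
o = 1/56 (o = 1/(2 + 6*(3 + 6)) = 1/(2 + 6*9) = 1/(2 + 54) = 1/56 ≈ 0.017857)
P = -1/28 (P = (1/56)*(-2) = -1/28 ≈ -0.035714)
S = -1/28 ≈ -0.035714
((-3 + S*1)*7)**2 = ((-3 - 1/28*1)*7)**2 = ((-3 - 1/28)*7)**2 = (-85/28*7)**2 = (-85/4)**2 = 7225/16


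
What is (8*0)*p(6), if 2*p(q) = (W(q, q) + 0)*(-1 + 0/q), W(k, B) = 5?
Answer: 0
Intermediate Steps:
p(q) = -5/2 (p(q) = ((5 + 0)*(-1 + 0/q))/2 = (5*(-1 + 0))/2 = (5*(-1))/2 = (1/2)*(-5) = -5/2)
(8*0)*p(6) = (8*0)*(-5/2) = 0*(-5/2) = 0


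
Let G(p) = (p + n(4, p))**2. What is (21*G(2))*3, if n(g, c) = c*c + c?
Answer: 4032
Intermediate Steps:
n(g, c) = c + c**2 (n(g, c) = c**2 + c = c + c**2)
G(p) = (p + p*(1 + p))**2
(21*G(2))*3 = (21*(2**2*(2 + 2)**2))*3 = (21*(4*4**2))*3 = (21*(4*16))*3 = (21*64)*3 = 1344*3 = 4032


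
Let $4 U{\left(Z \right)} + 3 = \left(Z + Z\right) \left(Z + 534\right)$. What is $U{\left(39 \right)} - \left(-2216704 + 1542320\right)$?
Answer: $\frac{2742227}{4} \approx 6.8556 \cdot 10^{5}$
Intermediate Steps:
$U{\left(Z \right)} = - \frac{3}{4} + \frac{Z \left(534 + Z\right)}{2}$ ($U{\left(Z \right)} = - \frac{3}{4} + \frac{\left(Z + Z\right) \left(Z + 534\right)}{4} = - \frac{3}{4} + \frac{2 Z \left(534 + Z\right)}{4} = - \frac{3}{4} + \frac{Z \left(534 + Z\right)}{2}$)
$U{\left(39 \right)} - \left(-2216704 + 1542320\right) = \left(- \frac{3}{4} + \frac{39^{2}}{2} + 267 \cdot 39\right) - \left(-2216704 + 1542320\right) = \left(- \frac{3}{4} + \frac{1}{2} \cdot 1521 + 10413\right) - -674384 = \left(- \frac{3}{4} + \frac{1521}{2} + 10413\right) + 674384 = \frac{44691}{4} + 674384 = \frac{2742227}{4}$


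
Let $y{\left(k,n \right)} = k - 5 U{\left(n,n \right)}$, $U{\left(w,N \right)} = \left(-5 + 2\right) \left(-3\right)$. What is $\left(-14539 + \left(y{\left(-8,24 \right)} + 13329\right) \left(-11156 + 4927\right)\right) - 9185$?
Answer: $-82719928$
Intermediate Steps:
$U{\left(w,N \right)} = 9$ ($U{\left(w,N \right)} = \left(-3\right) \left(-3\right) = 9$)
$y{\left(k,n \right)} = -45 + k$ ($y{\left(k,n \right)} = k - 45 = -45 + k$)
$\left(-14539 + \left(y{\left(-8,24 \right)} + 13329\right) \left(-11156 + 4927\right)\right) - 9185 = \left(-14539 + \left(\left(-45 - 8\right) + 13329\right) \left(-11156 + 4927\right)\right) - 9185 = \left(-14539 + \left(-53 + 13329\right) \left(-6229\right)\right) - 9185 = \left(-14539 + 13276 \left(-6229\right)\right) - 9185 = \left(-14539 - 82696204\right) - 9185 = -82710743 - 9185 = -82719928$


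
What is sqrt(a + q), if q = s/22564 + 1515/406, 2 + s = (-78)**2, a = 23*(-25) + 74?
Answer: 2*I*sqrt(162929504360798)/1145123 ≈ 22.293*I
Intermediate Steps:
a = -501 (a = -575 + 74 = -501)
s = 6082 (s = -2 + (-78)**2 = -2 + 6084 = 6082)
q = 4581719/1145123 (q = 6082/22564 + 1515/406 = 6082*(1/22564) + 1515*(1/406) = 3041/11282 + 1515/406 = 4581719/1145123 ≈ 4.0011)
sqrt(a + q) = sqrt(-501 + 4581719/1145123) = sqrt(-569124904/1145123) = 2*I*sqrt(162929504360798)/1145123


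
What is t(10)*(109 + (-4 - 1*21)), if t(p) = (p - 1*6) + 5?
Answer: 756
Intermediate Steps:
t(p) = -1 + p (t(p) = (p - 6) + 5 = (-6 + p) + 5 = -1 + p)
t(10)*(109 + (-4 - 1*21)) = (-1 + 10)*(109 + (-4 - 1*21)) = 9*(109 + (-4 - 21)) = 9*(109 - 25) = 9*84 = 756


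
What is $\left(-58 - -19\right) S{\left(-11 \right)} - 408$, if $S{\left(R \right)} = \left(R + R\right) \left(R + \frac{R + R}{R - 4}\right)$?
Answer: $- \frac{42938}{5} \approx -8587.6$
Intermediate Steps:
$S{\left(R \right)} = 2 R \left(R + \frac{2 R}{-4 + R}\right)$
$\left(-58 - -19\right) S{\left(-11 \right)} - 408 = \left(-58 - -19\right) \frac{2 \left(-11\right)^{2} \left(-2 - 11\right)}{-4 - 11} - 408 = \left(-58 + 19\right) 2 \cdot 121 \frac{1}{-15} \left(-13\right) - 408 = - 39 \cdot 2 \cdot 121 \left(- \frac{1}{15}\right) \left(-13\right) - 408 = \left(-39\right) \frac{3146}{15} - 408 = - \frac{40898}{5} - 408 = - \frac{42938}{5}$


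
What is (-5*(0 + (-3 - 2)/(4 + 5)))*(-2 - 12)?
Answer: -350/9 ≈ -38.889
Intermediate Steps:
(-5*(0 + (-3 - 2)/(4 + 5)))*(-2 - 12) = -5*(0 - 5/9)*(-14) = -5*(-5/9)*(-14) = (25/9)*(-14) = -350/9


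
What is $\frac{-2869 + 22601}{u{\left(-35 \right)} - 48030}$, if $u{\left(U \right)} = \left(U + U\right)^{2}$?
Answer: $- \frac{9866}{21565} \approx -0.4575$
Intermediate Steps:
$u{\left(U \right)} = 4 U^{2}$ ($u{\left(U \right)} = \left(2 U\right)^{2} = 4 U^{2}$)
$\frac{-2869 + 22601}{u{\left(-35 \right)} - 48030} = \frac{-2869 + 22601}{4 \left(-35\right)^{2} - 48030} = \frac{19732}{4 \cdot 1225 - 48030} = \frac{19732}{4900 - 48030} = \frac{19732}{-43130} = 19732 \left(- \frac{1}{43130}\right) = - \frac{9866}{21565}$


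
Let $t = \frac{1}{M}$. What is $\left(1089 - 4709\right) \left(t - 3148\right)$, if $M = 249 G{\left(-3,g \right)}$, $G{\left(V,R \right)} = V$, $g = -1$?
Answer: $\frac{8512636340}{747} \approx 1.1396 \cdot 10^{7}$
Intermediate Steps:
$M = -747$ ($M = 249 \left(-3\right) = -747$)
$t = - \frac{1}{747}$ ($t = \frac{1}{-747} = - \frac{1}{747} \approx -0.0013387$)
$\left(1089 - 4709\right) \left(t - 3148\right) = \left(1089 - 4709\right) \left(- \frac{1}{747} - 3148\right) = \left(-3620\right) \left(- \frac{2351557}{747}\right) = \frac{8512636340}{747}$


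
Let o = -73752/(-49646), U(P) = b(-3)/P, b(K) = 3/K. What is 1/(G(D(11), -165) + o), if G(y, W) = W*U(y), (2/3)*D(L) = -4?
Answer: -49646/1291513 ≈ -0.038440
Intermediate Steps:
D(L) = -6 (D(L) = (3/2)*(-4) = -6)
U(P) = -1/P (U(P) = (3/(-3))/P = (3*(-⅓))/P = -1/P)
o = 36876/24823 (o = -73752*(-1/49646) = 36876/24823 ≈ 1.4856)
G(y, W) = -W/y (G(y, W) = W*(-1/y) = -W/y)
1/(G(D(11), -165) + o) = 1/(-1*(-165)/(-6) + 36876/24823) = 1/(-1*(-165)*(-⅙) + 36876/24823) = 1/(-55/2 + 36876/24823) = 1/(-1291513/49646) = -49646/1291513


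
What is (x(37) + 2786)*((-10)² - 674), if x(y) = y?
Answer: -1620402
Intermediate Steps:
(x(37) + 2786)*((-10)² - 674) = (37 + 2786)*((-10)² - 674) = 2823*(100 - 674) = 2823*(-574) = -1620402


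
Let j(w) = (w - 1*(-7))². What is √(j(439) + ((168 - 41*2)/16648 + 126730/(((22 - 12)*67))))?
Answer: √15482327870574847/278854 ≈ 446.21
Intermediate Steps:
j(w) = (7 + w)² (j(w) = (w + 7)² = (7 + w)²)
√(j(439) + ((168 - 41*2)/16648 + 126730/(((22 - 12)*67)))) = √((7 + 439)² + ((168 - 41*2)/16648 + 126730/(((22 - 12)*67)))) = √(446² + ((168 - 82)*(1/16648) + 126730/((10*67)))) = √(198916 + (86*(1/16648) + 126730/670)) = √(198916 + (43/8324 + 126730*(1/670))) = √(198916 + (43/8324 + 12673/67)) = √(198916 + 105492933/557708) = √(111042537461/557708) = √15482327870574847/278854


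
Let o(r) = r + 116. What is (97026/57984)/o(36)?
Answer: 16171/1468928 ≈ 0.011009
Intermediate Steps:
o(r) = 116 + r
(97026/57984)/o(36) = (97026/57984)/(116 + 36) = (97026*(1/57984))/152 = (16171/9664)*(1/152) = 16171/1468928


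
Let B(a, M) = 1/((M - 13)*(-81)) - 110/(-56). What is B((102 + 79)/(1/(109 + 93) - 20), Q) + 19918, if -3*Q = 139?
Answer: 1340294891/67284 ≈ 19920.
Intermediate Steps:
Q = -139/3 (Q = -⅓*139 = -139/3 ≈ -46.333)
B(a, M) = 55/28 - 1/(81*(-13 + M)) (B(a, M) = -1/81/(-13 + M) - 110*(-1/56) = -1/(81*(-13 + M)) + 55/28 = 55/28 - 1/(81*(-13 + M)))
B((102 + 79)/(1/(109 + 93) - 20), Q) + 19918 = (-57943 + 4455*(-139/3))/(2268*(-13 - 139/3)) + 19918 = (-57943 - 206415)/(2268*(-178/3)) + 19918 = (1/2268)*(-3/178)*(-264358) + 19918 = 132179/67284 + 19918 = 1340294891/67284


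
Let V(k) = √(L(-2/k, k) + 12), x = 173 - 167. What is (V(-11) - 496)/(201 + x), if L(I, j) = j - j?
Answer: -496/207 + 2*√3/207 ≈ -2.3794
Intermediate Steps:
L(I, j) = 0
x = 6
V(k) = 2*√3 (V(k) = √(0 + 12) = √12 = 2*√3)
(V(-11) - 496)/(201 + x) = (2*√3 - 496)/(201 + 6) = (-496 + 2*√3)/207 = (-496 + 2*√3)*(1/207) = -496/207 + 2*√3/207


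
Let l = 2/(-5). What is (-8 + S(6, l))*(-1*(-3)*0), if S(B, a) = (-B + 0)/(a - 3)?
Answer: 0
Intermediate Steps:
l = -⅖ (l = 2*(-⅕) = -⅖ ≈ -0.40000)
S(B, a) = -B/(-3 + a) (S(B, a) = (-B)/(-3 + a) = -B/(-3 + a))
(-8 + S(6, l))*(-1*(-3)*0) = (-8 - 1*6/(-3 - ⅖))*(-1*(-3)*0) = (-8 - 1*6/(-17/5))*(3*0) = (-8 - 1*6*(-5/17))*0 = (-8 + 30/17)*0 = -106/17*0 = 0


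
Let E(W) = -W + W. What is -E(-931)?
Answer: 0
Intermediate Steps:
E(W) = 0
-E(-931) = -1*0 = 0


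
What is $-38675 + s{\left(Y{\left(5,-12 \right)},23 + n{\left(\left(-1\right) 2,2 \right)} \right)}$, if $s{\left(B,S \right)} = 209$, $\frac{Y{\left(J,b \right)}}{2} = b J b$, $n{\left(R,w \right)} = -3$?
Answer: $-38466$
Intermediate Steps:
$Y{\left(J,b \right)} = 2 J b^{2}$ ($Y{\left(J,b \right)} = 2 b J b = 2 J b b = 2 J b^{2}$)
$-38675 + s{\left(Y{\left(5,-12 \right)},23 + n{\left(\left(-1\right) 2,2 \right)} \right)} = -38675 + 209 = -38466$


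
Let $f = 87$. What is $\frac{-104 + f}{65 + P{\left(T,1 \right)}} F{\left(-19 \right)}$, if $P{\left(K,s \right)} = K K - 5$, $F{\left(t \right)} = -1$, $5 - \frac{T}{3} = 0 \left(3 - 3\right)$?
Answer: $\frac{17}{285} \approx 0.059649$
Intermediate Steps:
$T = 15$ ($T = 15 - 3 \cdot 0 \left(3 - 3\right) = 15 - 3 \cdot 0 \cdot 0 = 15 - 0 = 15 + 0 = 15$)
$P{\left(K,s \right)} = -5 + K^{2}$ ($P{\left(K,s \right)} = K^{2} - 5 = -5 + K^{2}$)
$\frac{-104 + f}{65 + P{\left(T,1 \right)}} F{\left(-19 \right)} = \frac{-104 + 87}{65 - \left(5 - 15^{2}\right)} \left(-1\right) = - \frac{17}{65 + \left(-5 + 225\right)} \left(-1\right) = - \frac{17}{65 + 220} \left(-1\right) = - \frac{17}{285} \left(-1\right) = \left(-17\right) \frac{1}{285} \left(-1\right) = \left(- \frac{17}{285}\right) \left(-1\right) = \frac{17}{285}$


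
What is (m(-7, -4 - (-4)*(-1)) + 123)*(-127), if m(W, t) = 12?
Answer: -17145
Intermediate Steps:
(m(-7, -4 - (-4)*(-1)) + 123)*(-127) = (12 + 123)*(-127) = 135*(-127) = -17145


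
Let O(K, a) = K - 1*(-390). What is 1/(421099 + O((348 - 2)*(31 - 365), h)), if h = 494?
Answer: 1/305925 ≈ 3.2688e-6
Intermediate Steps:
O(K, a) = 390 + K (O(K, a) = K + 390 = 390 + K)
1/(421099 + O((348 - 2)*(31 - 365), h)) = 1/(421099 + (390 + (348 - 2)*(31 - 365))) = 1/(421099 + (390 + 346*(-334))) = 1/(421099 + (390 - 115564)) = 1/(421099 - 115174) = 1/305925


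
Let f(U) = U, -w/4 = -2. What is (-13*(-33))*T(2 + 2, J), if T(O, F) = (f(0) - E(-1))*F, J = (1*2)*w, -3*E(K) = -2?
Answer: -4576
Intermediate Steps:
w = 8 (w = -4*(-2) = 8)
E(K) = ⅔ (E(K) = -⅓*(-2) = ⅔)
J = 16 (J = (1*2)*8 = 2*8 = 16)
T(O, F) = -2*F/3 (T(O, F) = (0 - 1*⅔)*F = (0 - ⅔)*F = -2*F/3)
(-13*(-33))*T(2 + 2, J) = (-13*(-33))*(-⅔*16) = 429*(-32/3) = -4576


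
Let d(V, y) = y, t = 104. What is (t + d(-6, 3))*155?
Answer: 16585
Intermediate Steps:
(t + d(-6, 3))*155 = (104 + 3)*155 = 107*155 = 16585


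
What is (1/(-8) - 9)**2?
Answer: 5329/64 ≈ 83.266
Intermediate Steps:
(1/(-8) - 9)**2 = (-1/8 - 9)**2 = (-73/8)**2 = 5329/64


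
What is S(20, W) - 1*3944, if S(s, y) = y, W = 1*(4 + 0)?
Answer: -3940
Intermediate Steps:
W = 4 (W = 1*4 = 4)
S(20, W) - 1*3944 = 4 - 1*3944 = 4 - 3944 = -3940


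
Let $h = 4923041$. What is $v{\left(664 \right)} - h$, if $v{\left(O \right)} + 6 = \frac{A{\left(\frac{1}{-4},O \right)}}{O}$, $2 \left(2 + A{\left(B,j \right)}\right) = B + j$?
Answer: $- \frac{26151223025}{5312} \approx -4.923 \cdot 10^{6}$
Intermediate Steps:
$A{\left(B,j \right)} = -2 + \frac{B}{2} + \frac{j}{2}$ ($A{\left(B,j \right)} = -2 + \frac{B + j}{2} = -2 + \left(\frac{B}{2} + \frac{j}{2}\right) = -2 + \frac{B}{2} + \frac{j}{2}$)
$v{\left(O \right)} = -6 + \frac{- \frac{17}{8} + \frac{O}{2}}{O}$ ($v{\left(O \right)} = -6 + \frac{-2 + \frac{1}{2 \left(-4\right)} + \frac{O}{2}}{O} = -6 + \frac{-2 + \frac{1}{2} \left(- \frac{1}{4}\right) + \frac{O}{2}}{O} = -6 + \frac{-2 - \frac{1}{8} + \frac{O}{2}}{O} = -6 + \frac{- \frac{17}{8} + \frac{O}{2}}{O}$)
$v{\left(664 \right)} - h = \frac{-17 - 29216}{8 \cdot 664} - 4923041 = \frac{1}{8} \cdot \frac{1}{664} \left(-17 - 29216\right) - 4923041 = \frac{1}{8} \cdot \frac{1}{664} \left(-29233\right) - 4923041 = - \frac{29233}{5312} - 4923041 = - \frac{26151223025}{5312}$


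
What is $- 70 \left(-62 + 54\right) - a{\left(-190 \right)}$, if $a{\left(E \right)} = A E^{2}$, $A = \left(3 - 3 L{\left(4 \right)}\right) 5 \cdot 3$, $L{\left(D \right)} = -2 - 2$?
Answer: $-8121940$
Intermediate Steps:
$L{\left(D \right)} = -4$
$A = 225$ ($A = \left(3 - -12\right) 5 \cdot 3 = \left(3 + 12\right) 5 \cdot 3 = 15 \cdot 5 \cdot 3 = 75 \cdot 3 = 225$)
$a{\left(E \right)} = 225 E^{2}$
$- 70 \left(-62 + 54\right) - a{\left(-190 \right)} = - 70 \left(-62 + 54\right) - 225 \left(-190\right)^{2} = \left(-70\right) \left(-8\right) - 225 \cdot 36100 = 560 - 8122500 = -8121940$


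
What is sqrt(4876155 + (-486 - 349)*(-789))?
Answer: sqrt(5534970) ≈ 2352.7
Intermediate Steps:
sqrt(4876155 + (-486 - 349)*(-789)) = sqrt(4876155 - 835*(-789)) = sqrt(4876155 + 658815) = sqrt(5534970)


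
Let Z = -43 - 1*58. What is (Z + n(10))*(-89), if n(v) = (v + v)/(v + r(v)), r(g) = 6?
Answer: 35511/4 ≈ 8877.8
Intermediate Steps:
n(v) = 2*v/(6 + v) (n(v) = (v + v)/(v + 6) = (2*v)/(6 + v) = 2*v/(6 + v))
Z = -101 (Z = -43 - 58 = -101)
(Z + n(10))*(-89) = (-101 + 2*10/(6 + 10))*(-89) = (-101 + 2*10/16)*(-89) = (-101 + 2*10*(1/16))*(-89) = (-101 + 5/4)*(-89) = -399/4*(-89) = 35511/4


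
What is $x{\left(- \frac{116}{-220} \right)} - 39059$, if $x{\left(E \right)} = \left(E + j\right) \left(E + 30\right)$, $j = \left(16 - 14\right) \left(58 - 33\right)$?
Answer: $- \frac{113487534}{3025} \approx -37517.0$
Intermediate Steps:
$j = 50$ ($j = 2 \cdot 25 = 50$)
$x{\left(E \right)} = \left(30 + E\right) \left(50 + E\right)$ ($x{\left(E \right)} = \left(E + 50\right) \left(E + 30\right) = \left(50 + E\right) \left(30 + E\right) = \left(30 + E\right) \left(50 + E\right)$)
$x{\left(- \frac{116}{-220} \right)} - 39059 = \left(1500 + \left(- \frac{116}{-220}\right)^{2} + 80 \left(- \frac{116}{-220}\right)\right) - 39059 = \left(1500 + \left(\left(-116\right) \left(- \frac{1}{220}\right)\right)^{2} + 80 \left(\left(-116\right) \left(- \frac{1}{220}\right)\right)\right) - 39059 = \left(1500 + \left(\frac{29}{55}\right)^{2} + 80 \cdot \frac{29}{55}\right) - 39059 = \left(1500 + \frac{841}{3025} + \frac{464}{11}\right) - 39059 = \frac{4665941}{3025} - 39059 = - \frac{113487534}{3025}$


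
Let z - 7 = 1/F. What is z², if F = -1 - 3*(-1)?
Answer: 225/4 ≈ 56.250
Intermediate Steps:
F = 2 (F = -1 + 3 = 2)
z = 15/2 (z = 7 + 1/2 = 7 + ½ = 15/2 ≈ 7.5000)
z² = (15/2)² = 225/4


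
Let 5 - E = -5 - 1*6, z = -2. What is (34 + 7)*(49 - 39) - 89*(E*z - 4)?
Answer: 3614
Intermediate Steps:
E = 16 (E = 5 - (-5 - 1*6) = 5 - (-5 - 6) = 5 - 1*(-11) = 5 + 11 = 16)
(34 + 7)*(49 - 39) - 89*(E*z - 4) = (34 + 7)*(49 - 39) - 89*(16*(-2) - 4) = 41*10 - 89*(-32 - 4) = 410 - 89*(-36) = 410 + 3204 = 3614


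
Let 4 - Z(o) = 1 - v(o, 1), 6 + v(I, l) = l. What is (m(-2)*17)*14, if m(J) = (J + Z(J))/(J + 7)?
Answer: -952/5 ≈ -190.40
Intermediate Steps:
v(I, l) = -6 + l
Z(o) = -2 (Z(o) = 4 - (1 - (-6 + 1)) = 4 - (1 - 1*(-5)) = 4 - (1 + 5) = 4 - 1*6 = 4 - 6 = -2)
m(J) = (-2 + J)/(7 + J) (m(J) = (J - 2)/(J + 7) = (-2 + J)/(7 + J))
(m(-2)*17)*14 = (((-2 - 2)/(7 - 2))*17)*14 = ((-4/5)*17)*14 = (((1/5)*(-4))*17)*14 = -4/5*17*14 = -68/5*14 = -952/5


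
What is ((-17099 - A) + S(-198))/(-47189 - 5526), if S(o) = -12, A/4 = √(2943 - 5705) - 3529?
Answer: 599/10543 + 4*I*√2762/52715 ≈ 0.056815 + 0.0039878*I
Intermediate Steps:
A = -14116 + 4*I*√2762 (A = 4*(√(2943 - 5705) - 3529) = 4*(√(-2762) - 3529) = 4*(I*√2762 - 3529) = 4*(-3529 + I*√2762) = -14116 + 4*I*√2762 ≈ -14116.0 + 210.22*I)
((-17099 - A) + S(-198))/(-47189 - 5526) = ((-17099 - (-14116 + 4*I*√2762)) - 12)/(-47189 - 5526) = ((-17099 + (14116 - 4*I*√2762)) - 12)/(-52715) = ((-2983 - 4*I*√2762) - 12)*(-1/52715) = (-2995 - 4*I*√2762)*(-1/52715) = 599/10543 + 4*I*√2762/52715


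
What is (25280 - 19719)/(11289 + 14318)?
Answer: 5561/25607 ≈ 0.21717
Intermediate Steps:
(25280 - 19719)/(11289 + 14318) = 5561/25607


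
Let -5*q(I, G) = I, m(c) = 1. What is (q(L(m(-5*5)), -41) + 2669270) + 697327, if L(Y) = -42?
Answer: 16833027/5 ≈ 3.3666e+6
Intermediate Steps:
q(I, G) = -I/5
(q(L(m(-5*5)), -41) + 2669270) + 697327 = (-1/5*(-42) + 2669270) + 697327 = (42/5 + 2669270) + 697327 = 13346392/5 + 697327 = 16833027/5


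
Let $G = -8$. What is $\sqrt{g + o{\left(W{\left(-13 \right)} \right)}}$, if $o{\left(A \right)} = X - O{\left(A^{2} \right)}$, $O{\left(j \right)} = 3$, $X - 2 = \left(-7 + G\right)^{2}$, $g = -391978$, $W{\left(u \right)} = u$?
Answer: $i \sqrt{391754} \approx 625.9 i$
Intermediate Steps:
$X = 227$ ($X = 2 + \left(-7 - 8\right)^{2} = 2 + \left(-15\right)^{2} = 2 + 225 = 227$)
$o{\left(A \right)} = 224$ ($o{\left(A \right)} = 227 - 3 = 224$)
$\sqrt{g + o{\left(W{\left(-13 \right)} \right)}} = \sqrt{-391978 + 224} = \sqrt{-391754} = i \sqrt{391754}$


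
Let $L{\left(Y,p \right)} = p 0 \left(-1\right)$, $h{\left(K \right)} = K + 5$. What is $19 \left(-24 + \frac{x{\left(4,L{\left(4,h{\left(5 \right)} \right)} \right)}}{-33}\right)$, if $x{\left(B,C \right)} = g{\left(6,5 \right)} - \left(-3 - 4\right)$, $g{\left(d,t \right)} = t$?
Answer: $- \frac{5092}{11} \approx -462.91$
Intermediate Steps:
$h{\left(K \right)} = 5 + K$
$L{\left(Y,p \right)} = 0$ ($L{\left(Y,p \right)} = 0 \left(-1\right) = 0$)
$x{\left(B,C \right)} = 12$ ($x{\left(B,C \right)} = 5 - \left(-3 - 4\right) = 5 - -7 = 5 + 7 = 12$)
$19 \left(-24 + \frac{x{\left(4,L{\left(4,h{\left(5 \right)} \right)} \right)}}{-33}\right) = 19 \left(-24 + \frac{12}{-33}\right) = 19 \left(-24 + 12 \left(- \frac{1}{33}\right)\right) = 19 \left(-24 - \frac{4}{11}\right) = 19 \left(- \frac{268}{11}\right) = - \frac{5092}{11}$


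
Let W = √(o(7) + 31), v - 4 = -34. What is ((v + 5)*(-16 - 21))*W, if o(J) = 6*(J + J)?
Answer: 925*√115 ≈ 9919.5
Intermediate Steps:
v = -30 (v = 4 - 34 = -30)
o(J) = 12*J (o(J) = 6*(2*J) = 12*J)
W = √115 (W = √(12*7 + 31) = √(84 + 31) = √115 ≈ 10.724)
((v + 5)*(-16 - 21))*W = ((-30 + 5)*(-16 - 21))*√115 = (-25*(-37))*√115 = 925*√115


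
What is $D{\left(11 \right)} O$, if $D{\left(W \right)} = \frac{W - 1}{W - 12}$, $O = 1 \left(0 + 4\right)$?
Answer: $-40$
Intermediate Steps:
$O = 4$ ($O = 1 \cdot 4 = 4$)
$D{\left(W \right)} = \frac{-1 + W}{-12 + W}$
$D{\left(11 \right)} O = \frac{-1 + 11}{-12 + 11} \cdot 4 = \frac{1}{-1} \cdot 10 \cdot 4 = \left(-1\right) 10 \cdot 4 = \left(-10\right) 4 = -40$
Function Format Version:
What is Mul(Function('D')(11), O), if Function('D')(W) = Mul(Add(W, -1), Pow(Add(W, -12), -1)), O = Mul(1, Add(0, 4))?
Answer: -40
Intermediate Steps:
O = 4 (O = Mul(1, 4) = 4)
Function('D')(W) = Mul(Pow(Add(-12, W), -1), Add(-1, W)) (Function('D')(W) = Mul(Add(-1, W), Pow(Add(-12, W), -1)) = Mul(Pow(Add(-12, W), -1), Add(-1, W)))
Mul(Function('D')(11), O) = Mul(Mul(Pow(Add(-12, 11), -1), Add(-1, 11)), 4) = Mul(Mul(Pow(-1, -1), 10), 4) = Mul(Mul(-1, 10), 4) = Mul(-10, 4) = -40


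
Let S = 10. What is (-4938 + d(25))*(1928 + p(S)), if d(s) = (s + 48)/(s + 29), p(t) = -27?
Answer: -506766679/54 ≈ -9.3846e+6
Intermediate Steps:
d(s) = (48 + s)/(29 + s)
(-4938 + d(25))*(1928 + p(S)) = (-4938 + (48 + 25)/(29 + 25))*(1928 - 27) = (-4938 + 73/54)*1901 = -266579/54*1901 = -506766679/54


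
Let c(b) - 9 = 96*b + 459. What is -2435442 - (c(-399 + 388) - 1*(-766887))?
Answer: -3201741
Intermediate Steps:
c(b) = 468 + 96*b (c(b) = 9 + (96*b + 459) = 9 + (459 + 96*b) = 468 + 96*b)
-2435442 - (c(-399 + 388) - 1*(-766887)) = -2435442 - ((468 + 96*(-399 + 388)) - 1*(-766887)) = -2435442 - ((468 + 96*(-11)) + 766887) = -2435442 - ((468 - 1056) + 766887) = -2435442 - (-588 + 766887) = -2435442 - 1*766299 = -2435442 - 766299 = -3201741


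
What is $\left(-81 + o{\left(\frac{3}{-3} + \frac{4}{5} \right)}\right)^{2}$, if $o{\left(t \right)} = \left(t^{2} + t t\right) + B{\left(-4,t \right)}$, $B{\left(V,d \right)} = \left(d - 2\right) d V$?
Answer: $\frac{4272489}{625} \approx 6836.0$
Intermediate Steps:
$B{\left(V,d \right)} = V d \left(-2 + d\right)$ ($B{\left(V,d \right)} = \left(-2 + d\right) d V = d \left(-2 + d\right) V = V d \left(-2 + d\right)$)
$o{\left(t \right)} = 2 t^{2} - 4 t \left(-2 + t\right)$ ($o{\left(t \right)} = \left(t^{2} + t t\right) - 4 t \left(-2 + t\right) = \left(t^{2} + t^{2}\right) - 4 t \left(-2 + t\right) = 2 t^{2} - 4 t \left(-2 + t\right)$)
$\left(-81 + o{\left(\frac{3}{-3} + \frac{4}{5} \right)}\right)^{2} = \left(-81 + 2 \left(\frac{3}{-3} + \frac{4}{5}\right) \left(4 - \left(\frac{3}{-3} + \frac{4}{5}\right)\right)\right)^{2} = \left(-81 + 2 \left(3 \left(- \frac{1}{3}\right) + 4 \cdot \frac{1}{5}\right) \left(4 - \left(3 \left(- \frac{1}{3}\right) + 4 \cdot \frac{1}{5}\right)\right)\right)^{2} = \left(-81 + 2 \left(-1 + \frac{4}{5}\right) \left(4 - \left(-1 + \frac{4}{5}\right)\right)\right)^{2} = \left(-81 + 2 \left(- \frac{1}{5}\right) \left(4 - - \frac{1}{5}\right)\right)^{2} = \left(-81 + 2 \left(- \frac{1}{5}\right) \left(4 + \frac{1}{5}\right)\right)^{2} = \left(-81 + 2 \left(- \frac{1}{5}\right) \frac{21}{5}\right)^{2} = \left(-81 - \frac{42}{25}\right)^{2} = \left(- \frac{2067}{25}\right)^{2} = \frac{4272489}{625}$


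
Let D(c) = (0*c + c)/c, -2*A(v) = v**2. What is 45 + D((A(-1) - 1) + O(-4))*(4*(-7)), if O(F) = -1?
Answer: 17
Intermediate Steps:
A(v) = -v**2/2
D(c) = 1 (D(c) = (0 + c)/c = c/c = 1)
45 + D((A(-1) - 1) + O(-4))*(4*(-7)) = 45 + 1*(4*(-7)) = 45 + 1*(-28) = 45 - 28 = 17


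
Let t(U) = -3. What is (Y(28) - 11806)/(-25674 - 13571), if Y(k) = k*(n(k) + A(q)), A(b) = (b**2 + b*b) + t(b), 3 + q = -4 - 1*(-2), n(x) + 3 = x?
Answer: 1958/7849 ≈ 0.24946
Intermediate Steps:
n(x) = -3 + x
q = -5 (q = -3 + (-4 - 1*(-2)) = -3 + (-4 + 2) = -3 - 2 = -5)
A(b) = -3 + 2*b**2 (A(b) = (b**2 + b*b) - 3 = (b**2 + b**2) - 3 = 2*b**2 - 3 = -3 + 2*b**2)
Y(k) = k*(44 + k) (Y(k) = k*((-3 + k) + (-3 + 2*(-5)**2)) = k*((-3 + k) + (-3 + 2*25)) = k*((-3 + k) + (-3 + 50)) = k*((-3 + k) + 47) = k*(44 + k))
(Y(28) - 11806)/(-25674 - 13571) = (28*(44 + 28) - 11806)/(-25674 - 13571) = (28*72 - 11806)/(-39245) = (2016 - 11806)*(-1/39245) = -9790*(-1/39245) = 1958/7849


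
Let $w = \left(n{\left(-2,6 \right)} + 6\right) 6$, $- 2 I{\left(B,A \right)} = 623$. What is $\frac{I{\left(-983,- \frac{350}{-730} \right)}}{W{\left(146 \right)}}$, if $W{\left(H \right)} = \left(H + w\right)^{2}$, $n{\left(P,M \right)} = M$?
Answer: $- \frac{623}{95048} \approx -0.0065546$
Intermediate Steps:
$I{\left(B,A \right)} = - \frac{623}{2}$ ($I{\left(B,A \right)} = \left(- \frac{1}{2}\right) 623 = - \frac{623}{2}$)
$w = 72$ ($w = \left(6 + 6\right) 6 = 12 \cdot 6 = 72$)
$W{\left(H \right)} = \left(72 + H\right)^{2}$ ($W{\left(H \right)} = \left(H + 72\right)^{2} = \left(72 + H\right)^{2}$)
$\frac{I{\left(-983,- \frac{350}{-730} \right)}}{W{\left(146 \right)}} = - \frac{623}{2 \left(72 + 146\right)^{2}} = - \frac{623}{2 \cdot 218^{2}} = - \frac{623}{2 \cdot 47524} = \left(- \frac{623}{2}\right) \frac{1}{47524} = - \frac{623}{95048}$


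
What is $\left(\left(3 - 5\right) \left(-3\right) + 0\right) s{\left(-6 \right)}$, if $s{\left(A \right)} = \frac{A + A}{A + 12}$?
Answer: $-12$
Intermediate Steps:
$s{\left(A \right)} = \frac{2 A}{12 + A}$
$\left(\left(3 - 5\right) \left(-3\right) + 0\right) s{\left(-6 \right)} = \left(\left(3 - 5\right) \left(-3\right) + 0\right) 2 \left(-6\right) \frac{1}{12 - 6} = \left(\left(-2\right) \left(-3\right) + 0\right) 2 \left(-6\right) \frac{1}{6} = \left(6 + 0\right) 2 \left(-6\right) \frac{1}{6} = 6 \left(-2\right) = -12$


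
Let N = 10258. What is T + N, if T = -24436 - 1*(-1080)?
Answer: -13098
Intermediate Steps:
T = -23356 (T = -24436 + 1080 = -23356)
T + N = -23356 + 10258 = -13098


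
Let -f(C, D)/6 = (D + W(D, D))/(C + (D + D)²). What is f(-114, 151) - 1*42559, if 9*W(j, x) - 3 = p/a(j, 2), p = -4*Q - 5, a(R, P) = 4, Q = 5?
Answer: -23260201283/546540 ≈ -42559.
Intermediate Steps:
p = -25 (p = -4*5 - 5 = -20 - 5 = -25)
W(j, x) = -13/36 (W(j, x) = ⅓ + (-25/4)/9 = ⅓ + (-25*¼)/9 = ⅓ + (⅑)*(-25/4) = ⅓ - 25/36 = -13/36)
f(C, D) = -6*(-13/36 + D)/(C + 4*D²) (f(C, D) = -6*(D - 13/36)/(C + (D + D)²) = -6*(-13/36 + D)/(C + (2*D)²) = -6*(-13/36 + D)/(C + 4*D²))
f(-114, 151) - 1*42559 = (13 - 36*151)/(6*(-114 + 4*151²)) - 1*42559 = (13 - 5436)/(6*(-114 + 4*22801)) - 42559 = (⅙)*(-5423)/(-114 + 91204) - 42559 = (⅙)*(-5423)/91090 - 42559 = (⅙)*(1/91090)*(-5423) - 42559 = -5423/546540 - 42559 = -23260201283/546540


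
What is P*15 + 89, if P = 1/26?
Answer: 2329/26 ≈ 89.577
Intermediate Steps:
P = 1/26 ≈ 0.038462
P*15 + 89 = (1/26)*15 + 89 = 15/26 + 89 = 2329/26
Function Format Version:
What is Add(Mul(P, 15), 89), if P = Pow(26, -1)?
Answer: Rational(2329, 26) ≈ 89.577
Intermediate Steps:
P = Rational(1, 26) ≈ 0.038462
Add(Mul(P, 15), 89) = Add(Mul(Rational(1, 26), 15), 89) = Add(Rational(15, 26), 89) = Rational(2329, 26)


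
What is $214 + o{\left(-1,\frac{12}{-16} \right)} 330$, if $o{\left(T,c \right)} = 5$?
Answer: $1864$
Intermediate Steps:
$214 + o{\left(-1,\frac{12}{-16} \right)} 330 = 214 + 5 \cdot 330 = 214 + 1650 = 1864$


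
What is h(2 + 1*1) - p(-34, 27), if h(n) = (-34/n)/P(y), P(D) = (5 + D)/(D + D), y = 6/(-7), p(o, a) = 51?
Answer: -1343/29 ≈ -46.310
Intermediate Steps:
y = -6/7 (y = 6*(-⅐) = -6/7 ≈ -0.85714)
P(D) = (5 + D)/(2*D) (P(D) = (5 + D)/((2*D)) = (5 + D)*(1/(2*D)) = (5 + D)/(2*D))
h(n) = 408/(29*n) (h(n) = (-34/n)/(((5 - 6/7)/(2*(-6/7)))) = (-34/n)/(((½)*(-7/6)*(29/7))) = (-34/n)/(-29/12) = -34/n*(-12/29) = 408/(29*n))
h(2 + 1*1) - p(-34, 27) = 408/(29*(2 + 1*1)) - 1*51 = 408/(29*(2 + 1)) - 51 = (408/29)/3 - 51 = (408/29)*(⅓) - 51 = 136/29 - 51 = -1343/29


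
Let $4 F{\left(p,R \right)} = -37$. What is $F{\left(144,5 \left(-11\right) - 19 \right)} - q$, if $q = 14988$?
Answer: $- \frac{59989}{4} \approx -14997.0$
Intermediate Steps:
$F{\left(p,R \right)} = - \frac{37}{4}$ ($F{\left(p,R \right)} = \frac{1}{4} \left(-37\right) = - \frac{37}{4}$)
$F{\left(144,5 \left(-11\right) - 19 \right)} - q = - \frac{37}{4} - 14988 = - \frac{59989}{4}$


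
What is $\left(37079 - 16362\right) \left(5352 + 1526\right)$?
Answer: $142491526$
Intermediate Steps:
$\left(37079 - 16362\right) \left(5352 + 1526\right) = 20717 \cdot 6878 = 142491526$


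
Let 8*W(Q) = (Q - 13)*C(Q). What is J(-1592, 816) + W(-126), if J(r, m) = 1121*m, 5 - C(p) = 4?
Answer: 7317749/8 ≈ 9.1472e+5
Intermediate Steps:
C(p) = 1 (C(p) = 5 - 1*4 = 5 - 4 = 1)
W(Q) = -13/8 + Q/8 (W(Q) = ((Q - 13)*1)/8 = ((-13 + Q)*1)/8 = (-13 + Q)/8 = -13/8 + Q/8)
J(-1592, 816) + W(-126) = 1121*816 + (-13/8 + (⅛)*(-126)) = 914736 + (-13/8 - 63/4) = 914736 - 139/8 = 7317749/8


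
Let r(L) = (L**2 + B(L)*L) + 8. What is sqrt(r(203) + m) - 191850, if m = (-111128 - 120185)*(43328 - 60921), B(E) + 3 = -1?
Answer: -191850 + sqrt(4069530014) ≈ -1.2806e+5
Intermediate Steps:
B(E) = -4 (B(E) = -3 - 1 = -4)
m = 4069489609 (m = -231313*(-17593) = 4069489609)
r(L) = 8 + L**2 - 4*L (r(L) = (L**2 - 4*L) + 8 = 8 + L**2 - 4*L)
sqrt(r(203) + m) - 191850 = sqrt((8 + 203**2 - 4*203) + 4069489609) - 191850 = sqrt((8 + 41209 - 812) + 4069489609) - 191850 = sqrt(40405 + 4069489609) - 191850 = sqrt(4069530014) - 191850 = -191850 + sqrt(4069530014)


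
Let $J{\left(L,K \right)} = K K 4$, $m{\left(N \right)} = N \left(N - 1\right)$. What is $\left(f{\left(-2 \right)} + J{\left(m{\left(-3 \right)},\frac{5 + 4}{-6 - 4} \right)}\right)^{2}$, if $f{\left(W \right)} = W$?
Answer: $\frac{961}{625} \approx 1.5376$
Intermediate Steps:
$m{\left(N \right)} = N \left(-1 + N\right)$
$J{\left(L,K \right)} = 4 K^{2}$ ($J{\left(L,K \right)} = K^{2} \cdot 4 = 4 K^{2}$)
$\left(f{\left(-2 \right)} + J{\left(m{\left(-3 \right)},\frac{5 + 4}{-6 - 4} \right)}\right)^{2} = \left(-2 + 4 \left(\frac{5 + 4}{-6 - 4}\right)^{2}\right)^{2} = \left(-2 + 4 \left(\frac{9}{-10}\right)^{2}\right)^{2} = \left(-2 + 4 \left(9 \left(- \frac{1}{10}\right)\right)^{2}\right)^{2} = \left(-2 + 4 \left(- \frac{9}{10}\right)^{2}\right)^{2} = \left(-2 + 4 \cdot \frac{81}{100}\right)^{2} = \left(-2 + \frac{81}{25}\right)^{2} = \left(\frac{31}{25}\right)^{2} = \frac{961}{625}$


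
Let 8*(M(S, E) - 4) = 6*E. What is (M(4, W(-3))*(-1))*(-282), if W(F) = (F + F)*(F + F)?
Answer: 8742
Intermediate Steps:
W(F) = 4*F² (W(F) = (2*F)*(2*F) = 4*F²)
M(S, E) = 4 + 3*E/4 (M(S, E) = 4 + (6*E)/8 = 4 + 3*E/4)
(M(4, W(-3))*(-1))*(-282) = ((4 + 3*(4*(-3)²)/4)*(-1))*(-282) = ((4 + 3*(4*9)/4)*(-1))*(-282) = ((4 + (¾)*36)*(-1))*(-282) = ((4 + 27)*(-1))*(-282) = (31*(-1))*(-282) = -31*(-282) = 8742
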